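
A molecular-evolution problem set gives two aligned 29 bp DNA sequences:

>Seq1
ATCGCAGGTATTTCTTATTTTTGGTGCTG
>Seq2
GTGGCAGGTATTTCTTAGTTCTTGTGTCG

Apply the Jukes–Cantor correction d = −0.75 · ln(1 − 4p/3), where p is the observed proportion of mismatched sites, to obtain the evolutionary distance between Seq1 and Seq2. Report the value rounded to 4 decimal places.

0.2913

Differing sites — 1:A/G; 3:C/G; 18:T/G; 21:T/C; 23:G/T; 27:C/T; 28:T/C.
p = 7/29 = 0.241379.
d = −0.75 · ln(1 − (4/3)·0.241379) = −0.75 · ln(0.678161) = −0.75 · (-0.388371) = 0.2913.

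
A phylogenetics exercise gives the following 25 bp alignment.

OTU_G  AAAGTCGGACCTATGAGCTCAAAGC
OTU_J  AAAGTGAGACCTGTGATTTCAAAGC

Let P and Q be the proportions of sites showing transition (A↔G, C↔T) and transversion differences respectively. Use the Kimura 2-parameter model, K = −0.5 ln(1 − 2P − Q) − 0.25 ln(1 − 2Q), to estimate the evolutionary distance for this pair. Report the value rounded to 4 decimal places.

Mismatches occur at site 6 (C/G, transversion), site 7 (G/A, transition), site 13 (A/G, transition), site 17 (G/T, transversion), site 18 (C/T, transition).
Of the 5 differences, 3 transitions and 2 transversions over 25 sites: P = 3/25 = 0.120000, Q = 2/25 = 0.080000.
d = −0.5·ln(0.680000) − 0.25·ln(0.840000) = −0.5·(-0.385662) − 0.25·(-0.174353) = 0.2364.

0.2364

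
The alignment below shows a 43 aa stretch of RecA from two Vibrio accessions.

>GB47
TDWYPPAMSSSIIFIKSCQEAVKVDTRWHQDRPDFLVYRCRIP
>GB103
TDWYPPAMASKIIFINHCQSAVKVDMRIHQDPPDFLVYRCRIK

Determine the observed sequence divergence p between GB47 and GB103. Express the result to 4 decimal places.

0.2093

Differing sites — 9:S/A; 11:S/K; 16:K/N; 17:S/H; 20:E/S; 26:T/M; 28:W/I; 32:R/P; 43:P/K.
There are 9 differences over 43 sites, so p = 9/43 = 0.2093.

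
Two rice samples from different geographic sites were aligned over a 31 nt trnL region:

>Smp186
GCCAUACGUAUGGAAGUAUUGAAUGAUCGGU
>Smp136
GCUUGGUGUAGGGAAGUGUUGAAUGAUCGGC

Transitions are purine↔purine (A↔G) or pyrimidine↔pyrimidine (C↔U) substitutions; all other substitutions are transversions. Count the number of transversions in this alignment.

Mismatches occur at site 3 (C→U, transition), site 4 (A→U, transversion), site 5 (U→G, transversion), site 6 (A→G, transition), site 7 (C→U, transition), site 11 (U→G, transversion), site 18 (A→G, transition), site 31 (U→C, transition).
Of the 8 differences, 5 transitions and 3 transversions, so the answer is 3.

3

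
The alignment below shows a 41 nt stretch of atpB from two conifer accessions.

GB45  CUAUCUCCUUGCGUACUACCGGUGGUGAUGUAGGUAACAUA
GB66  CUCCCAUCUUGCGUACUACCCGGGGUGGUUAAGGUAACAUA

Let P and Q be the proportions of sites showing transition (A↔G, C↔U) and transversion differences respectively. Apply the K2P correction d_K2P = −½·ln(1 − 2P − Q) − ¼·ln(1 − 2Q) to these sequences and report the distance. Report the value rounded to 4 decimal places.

0.2597

The sequences differ at positions 3 (A/C, transversion), 4 (U/C, transition), 6 (U/A, transversion), 7 (C/U, transition), 21 (G/C, transversion), 23 (U/G, transversion), 28 (A/G, transition), 30 (G/U, transversion), 31 (U/A, transversion).
Of the 9 differences, 3 transitions and 6 transversions over 41 sites: P = 3/41 = 0.073171, Q = 6/41 = 0.146341.
d = −0.5·ln(0.707317) − 0.25·ln(0.707318) = −0.5·(-0.346276) − 0.25·(-0.346275) = 0.2597.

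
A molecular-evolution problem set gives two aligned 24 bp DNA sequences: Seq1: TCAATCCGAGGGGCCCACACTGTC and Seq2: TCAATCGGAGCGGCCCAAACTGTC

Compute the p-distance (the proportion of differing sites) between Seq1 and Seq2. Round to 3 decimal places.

Mismatches occur at site 7 (C/G), site 11 (G/C), site 18 (C/A).
There are 3 differences over 24 sites, so p = 3/24 = 0.125.

0.125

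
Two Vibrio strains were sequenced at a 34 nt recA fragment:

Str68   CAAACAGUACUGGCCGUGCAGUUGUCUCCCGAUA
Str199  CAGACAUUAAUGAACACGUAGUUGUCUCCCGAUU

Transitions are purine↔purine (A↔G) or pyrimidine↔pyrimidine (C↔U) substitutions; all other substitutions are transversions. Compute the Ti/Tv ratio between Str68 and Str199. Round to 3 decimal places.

Differing sites — 3:A/G (Ti); 7:G/U (Tv); 10:C/A (Tv); 13:G/A (Ti); 14:C/A (Tv); 16:G/A (Ti); 17:U/C (Ti); 19:C/U (Ti); 34:A/U (Tv).
Of the 9 differences, 5 transitions and 4 transversions, so Ti/Tv = 5/4 = 1.250.

1.250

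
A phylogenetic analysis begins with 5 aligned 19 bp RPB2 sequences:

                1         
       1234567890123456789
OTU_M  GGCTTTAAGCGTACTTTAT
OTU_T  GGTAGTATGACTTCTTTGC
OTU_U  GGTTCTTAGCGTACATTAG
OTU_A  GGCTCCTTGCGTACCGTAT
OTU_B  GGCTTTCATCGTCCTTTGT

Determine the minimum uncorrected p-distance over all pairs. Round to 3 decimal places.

Pairwise Hamming distances:
  OTU_M vs OTU_T: 9
  OTU_M vs OTU_U: 5
  OTU_M vs OTU_A: 6
  OTU_M vs OTU_B: 4
  OTU_T vs OTU_U: 10
  OTU_T vs OTU_A: 12
  OTU_T vs OTU_B: 10
  OTU_U vs OTU_A: 6
  OTU_U vs OTU_B: 8
  OTU_A vs OTU_B: 9
The smallest is 4 mismatches, between OTU_M and OTU_B; p = 4/19 = 0.211.

0.211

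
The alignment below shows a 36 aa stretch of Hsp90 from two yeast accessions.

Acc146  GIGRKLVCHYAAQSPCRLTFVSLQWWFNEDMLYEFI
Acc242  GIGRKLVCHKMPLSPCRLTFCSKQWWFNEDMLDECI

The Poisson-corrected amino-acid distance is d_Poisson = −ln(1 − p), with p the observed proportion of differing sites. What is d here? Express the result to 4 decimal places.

0.2513

Differing sites — 10:Y/K; 11:A/M; 12:A/P; 13:Q/L; 21:V/C; 23:L/K; 33:Y/D; 35:F/C.
p = 8/36 = 0.222222.
d = −ln(1 − 0.222222) = −ln(0.777778) = 0.2513.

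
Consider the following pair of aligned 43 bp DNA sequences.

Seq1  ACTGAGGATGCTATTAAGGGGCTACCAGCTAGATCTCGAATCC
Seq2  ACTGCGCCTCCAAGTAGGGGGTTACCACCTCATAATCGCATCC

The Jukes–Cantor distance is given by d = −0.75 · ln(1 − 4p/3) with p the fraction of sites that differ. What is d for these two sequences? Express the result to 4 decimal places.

0.4693

Differing sites — 5:A/C; 7:G/C; 8:A/C; 10:G/C; 12:T/A; 14:T/G; 17:A/G; 22:C/T; 28:G/C; 31:A/C; 32:G/A; 33:A/T; 34:T/A; 35:C/A; 39:A/C.
p = 15/43 = 0.348837.
d = −0.75 · ln(1 − (4/3)·0.348837) = −0.75 · ln(0.534884) = −0.75 · (-0.625705) = 0.4693.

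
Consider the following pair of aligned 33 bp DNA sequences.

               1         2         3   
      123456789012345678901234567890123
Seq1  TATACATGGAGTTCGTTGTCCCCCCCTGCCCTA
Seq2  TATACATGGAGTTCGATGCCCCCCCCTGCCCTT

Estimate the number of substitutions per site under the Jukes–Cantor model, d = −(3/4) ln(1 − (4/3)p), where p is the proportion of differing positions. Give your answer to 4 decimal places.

0.0969

Mismatches occur at site 16 (T→A), site 19 (T→C), site 33 (A→T).
p = 3/33 = 0.090909.
d = −0.75 · ln(1 − (4/3)·0.090909) = −0.75 · ln(0.878788) = −0.75 · (-0.129212) = 0.0969.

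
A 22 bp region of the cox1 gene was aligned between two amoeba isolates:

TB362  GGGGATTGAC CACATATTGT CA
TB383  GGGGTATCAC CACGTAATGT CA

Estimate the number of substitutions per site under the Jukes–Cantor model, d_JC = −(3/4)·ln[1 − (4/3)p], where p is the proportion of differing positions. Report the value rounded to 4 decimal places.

0.2708

The sequences differ at positions 5 (A/T), 6 (T/A), 8 (G/C), 14 (A/G), 17 (T/A).
p = 5/22 = 0.227273.
d = −0.75 · ln(1 − (4/3)·0.227273) = −0.75 · ln(0.696969) = −0.75 · (-0.361014) = 0.2708.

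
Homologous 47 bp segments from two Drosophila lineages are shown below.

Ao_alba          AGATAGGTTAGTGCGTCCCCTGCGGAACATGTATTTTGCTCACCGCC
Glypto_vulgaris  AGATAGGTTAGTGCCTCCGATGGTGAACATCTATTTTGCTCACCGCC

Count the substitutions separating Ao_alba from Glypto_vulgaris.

6

Mismatches occur at site 15 (G→C), site 19 (C→G), site 20 (C→A), site 23 (C→G), site 24 (G→T), site 31 (G→C).
That gives 6 mismatches out of 47 aligned sites, so the Hamming distance is 6.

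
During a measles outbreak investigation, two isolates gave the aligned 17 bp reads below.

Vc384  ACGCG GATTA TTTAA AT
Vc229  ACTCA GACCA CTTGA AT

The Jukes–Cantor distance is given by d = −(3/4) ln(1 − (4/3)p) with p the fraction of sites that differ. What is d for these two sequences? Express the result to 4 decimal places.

The sequences differ at positions 3 (G/T), 5 (G/A), 8 (T/C), 9 (T/C), 11 (T/C), 14 (A/G).
p = 6/17 = 0.352941.
d = −0.75 · ln(1 − (4/3)·0.352941) = −0.75 · ln(0.529412) = −0.75 · (-0.635988) = 0.4770.

0.4770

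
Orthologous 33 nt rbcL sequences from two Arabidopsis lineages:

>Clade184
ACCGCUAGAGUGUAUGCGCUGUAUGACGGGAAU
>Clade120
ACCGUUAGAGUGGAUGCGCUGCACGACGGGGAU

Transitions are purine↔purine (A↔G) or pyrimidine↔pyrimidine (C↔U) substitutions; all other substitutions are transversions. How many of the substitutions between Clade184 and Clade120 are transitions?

4

The sequences differ at positions 5 (C/U, transition), 13 (U/G, transversion), 22 (U/C, transition), 24 (U/C, transition), 31 (A/G, transition).
Of the 5 differences, 4 transitions and 1 transversion, so the answer is 4.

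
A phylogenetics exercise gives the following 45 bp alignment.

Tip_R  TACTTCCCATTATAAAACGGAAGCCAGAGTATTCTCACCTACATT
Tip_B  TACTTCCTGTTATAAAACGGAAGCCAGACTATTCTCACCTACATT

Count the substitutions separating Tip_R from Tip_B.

3

The sequences differ at positions 8 (C/T), 9 (A/G), 29 (G/C).
That gives 3 mismatches out of 45 aligned sites, so the Hamming distance is 3.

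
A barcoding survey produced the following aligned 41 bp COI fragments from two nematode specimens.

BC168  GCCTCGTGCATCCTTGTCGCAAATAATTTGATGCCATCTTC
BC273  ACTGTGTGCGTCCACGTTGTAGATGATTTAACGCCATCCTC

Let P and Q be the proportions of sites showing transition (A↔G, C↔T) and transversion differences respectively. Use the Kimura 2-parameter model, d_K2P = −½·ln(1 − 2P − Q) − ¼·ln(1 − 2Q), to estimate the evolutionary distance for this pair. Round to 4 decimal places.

Differing sites — 1:G/A (Ti); 3:C/T (Ti); 4:T/G (Tv); 5:C/T (Ti); 10:A/G (Ti); 14:T/A (Tv); 15:T/C (Ti); 18:C/T (Ti); 20:C/T (Ti); 22:A/G (Ti); 25:A/G (Ti); 30:G/A (Ti); 32:T/C (Ti); 39:T/C (Ti).
Of the 14 differences, 12 transitions and 2 transversions over 41 sites: P = 12/41 = 0.292683, Q = 2/41 = 0.048780.
d = −0.5·ln(0.365854) − 0.25·ln(0.902440) = −0.5·(-1.005521) − 0.25·(-0.102653) = 0.5284.

0.5284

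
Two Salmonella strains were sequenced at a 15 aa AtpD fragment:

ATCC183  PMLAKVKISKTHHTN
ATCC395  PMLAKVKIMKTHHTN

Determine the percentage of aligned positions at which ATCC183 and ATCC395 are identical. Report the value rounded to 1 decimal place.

93.3%

The sequences differ at position 9 (S/M).
14 of the 15 sites match, so the percent identity is 14/15 × 100 = 93.3%.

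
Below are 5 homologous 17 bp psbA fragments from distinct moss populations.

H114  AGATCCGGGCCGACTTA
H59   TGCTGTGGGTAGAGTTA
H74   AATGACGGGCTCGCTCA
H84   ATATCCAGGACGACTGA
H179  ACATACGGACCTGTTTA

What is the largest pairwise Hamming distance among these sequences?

12

Pairwise Hamming distances:
  H114 vs H59: 7
  H114 vs H74: 8
  H114 vs H84: 4
  H114 vs H179: 6
  H59 vs H74: 12
  H59 vs H84: 10
  H59 vs H179: 11
  H74 vs H84: 10
  H74 vs H179: 8
  H84 vs H179: 9
The largest is 12, between H59 and H74.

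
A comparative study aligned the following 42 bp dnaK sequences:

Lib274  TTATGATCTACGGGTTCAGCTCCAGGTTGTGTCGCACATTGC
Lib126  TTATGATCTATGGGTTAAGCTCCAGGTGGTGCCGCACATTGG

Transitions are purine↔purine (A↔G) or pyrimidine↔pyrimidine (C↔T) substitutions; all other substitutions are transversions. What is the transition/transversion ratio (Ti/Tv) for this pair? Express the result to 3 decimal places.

0.667

Mismatches occur at site 11 (C→T, transition), site 17 (C→A, transversion), site 28 (T→G, transversion), site 32 (T→C, transition), site 42 (C→G, transversion).
Of the 5 differences, 2 transitions and 3 transversions, so Ti/Tv = 2/3 = 0.667.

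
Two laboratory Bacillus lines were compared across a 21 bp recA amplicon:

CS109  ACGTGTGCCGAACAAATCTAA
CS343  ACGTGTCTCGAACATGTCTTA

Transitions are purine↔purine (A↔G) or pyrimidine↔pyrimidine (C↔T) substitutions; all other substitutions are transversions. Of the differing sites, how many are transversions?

Mismatches occur at site 7 (G↔C, transversion), site 8 (C↔T, transition), site 15 (A↔T, transversion), site 16 (A↔G, transition), site 20 (A↔T, transversion).
Of the 5 differences, 2 transitions and 3 transversions, so the answer is 3.

3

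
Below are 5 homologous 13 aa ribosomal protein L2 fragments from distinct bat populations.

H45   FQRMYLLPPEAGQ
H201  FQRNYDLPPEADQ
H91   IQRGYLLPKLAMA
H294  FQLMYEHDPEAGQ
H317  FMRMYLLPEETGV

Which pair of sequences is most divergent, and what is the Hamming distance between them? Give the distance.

10

Pairwise Hamming distances:
  H45 vs H201: 3
  H45 vs H91: 6
  H45 vs H294: 4
  H45 vs H317: 4
  H201 vs H91: 7
  H201 vs H294: 6
  H201 vs H317: 7
  H91 vs H294: 10
  H91 vs H317: 8
  H294 vs H317: 8
The largest is 10, between H91 and H294.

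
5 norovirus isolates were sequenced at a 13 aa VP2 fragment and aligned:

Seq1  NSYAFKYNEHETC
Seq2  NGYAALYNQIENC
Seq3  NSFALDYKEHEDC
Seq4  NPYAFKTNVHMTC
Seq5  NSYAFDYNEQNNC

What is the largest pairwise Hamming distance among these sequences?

9

Pairwise Hamming distances:
  Seq1 vs Seq2: 6
  Seq1 vs Seq3: 5
  Seq1 vs Seq4: 4
  Seq1 vs Seq5: 4
  Seq2 vs Seq3: 8
  Seq2 vs Seq4: 8
  Seq2 vs Seq5: 6
  Seq3 vs Seq4: 9
  Seq3 vs Seq5: 6
  Seq4 vs Seq5: 7
The largest is 9, between Seq3 and Seq4.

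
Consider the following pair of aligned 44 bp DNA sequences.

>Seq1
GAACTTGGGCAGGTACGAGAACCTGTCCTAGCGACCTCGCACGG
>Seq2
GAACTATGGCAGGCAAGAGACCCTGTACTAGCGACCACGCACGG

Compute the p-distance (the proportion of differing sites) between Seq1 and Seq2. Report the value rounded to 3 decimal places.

0.159

Mismatches occur at site 6 (T/A), site 7 (G/T), site 14 (T/C), site 16 (C/A), site 21 (A/C), site 27 (C/A), site 37 (T/A).
There are 7 differences over 44 sites, so p = 7/44 = 0.159.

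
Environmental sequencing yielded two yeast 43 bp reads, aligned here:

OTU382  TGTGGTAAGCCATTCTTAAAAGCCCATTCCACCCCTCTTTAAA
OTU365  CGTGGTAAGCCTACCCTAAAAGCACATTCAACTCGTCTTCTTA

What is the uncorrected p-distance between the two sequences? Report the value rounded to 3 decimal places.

0.279

Mismatches occur at site 1 (T/C), site 12 (A/T), site 13 (T/A), site 14 (T/C), site 16 (T/C), site 24 (C/A), site 30 (C/A), site 33 (C/T), site 35 (C/G), site 40 (T/C), site 41 (A/T), site 42 (A/T).
There are 12 differences over 43 sites, so p = 12/43 = 0.279.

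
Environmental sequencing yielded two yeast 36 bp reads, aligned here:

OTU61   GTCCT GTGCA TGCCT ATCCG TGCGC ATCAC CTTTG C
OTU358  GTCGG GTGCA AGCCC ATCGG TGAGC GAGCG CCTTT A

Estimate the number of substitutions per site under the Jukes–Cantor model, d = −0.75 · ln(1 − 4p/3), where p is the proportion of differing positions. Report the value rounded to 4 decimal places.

Mismatches occur at site 4 (C↔G), site 5 (T↔G), site 11 (T↔A), site 15 (T↔C), site 19 (C↔G), site 23 (C↔A), site 26 (A↔G), site 27 (T↔A), site 28 (C↔G), site 29 (A↔C), site 30 (C↔G), site 32 (T↔C), site 35 (G↔T), site 36 (C↔A).
p = 14/36 = 0.388889.
d = −0.75 · ln(1 − (4/3)·0.388889) = −0.75 · ln(0.481481) = −0.75 · (-0.730889) = 0.5482.

0.5482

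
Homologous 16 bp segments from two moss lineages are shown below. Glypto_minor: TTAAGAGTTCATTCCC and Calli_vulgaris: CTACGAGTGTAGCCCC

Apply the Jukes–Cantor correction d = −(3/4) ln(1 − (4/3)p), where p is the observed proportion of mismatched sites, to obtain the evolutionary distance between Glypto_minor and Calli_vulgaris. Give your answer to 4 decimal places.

Differing sites — 1:T/C; 4:A/C; 9:T/G; 10:C/T; 12:T/G; 13:T/C.
p = 6/16 = 0.375000.
d = −0.75 · ln(1 − (4/3)·0.375000) = −0.75 · ln(0.500000) = −0.75 · (-0.693147) = 0.5199.

0.5199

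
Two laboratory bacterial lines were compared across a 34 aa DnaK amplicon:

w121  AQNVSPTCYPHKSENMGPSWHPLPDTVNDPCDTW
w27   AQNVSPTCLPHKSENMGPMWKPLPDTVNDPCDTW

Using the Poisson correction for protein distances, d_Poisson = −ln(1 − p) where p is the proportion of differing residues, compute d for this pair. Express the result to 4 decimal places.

0.0924

Mismatches occur at site 9 (Y→L), site 19 (S→M), site 21 (H→K).
p = 3/34 = 0.088235.
d = −ln(1 − 0.088235) = −ln(0.911765) = 0.0924.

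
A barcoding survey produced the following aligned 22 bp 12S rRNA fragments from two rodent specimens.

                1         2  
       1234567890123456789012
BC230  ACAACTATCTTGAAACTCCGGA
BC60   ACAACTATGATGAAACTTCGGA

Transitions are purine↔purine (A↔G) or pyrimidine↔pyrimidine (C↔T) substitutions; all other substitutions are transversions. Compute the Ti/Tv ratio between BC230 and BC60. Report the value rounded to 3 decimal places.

0.500

Differing sites — 9:C/G (Tv); 10:T/A (Tv); 18:C/T (Ti).
Of the 3 differences, 1 transition and 2 transversions, so Ti/Tv = 1/2 = 0.500.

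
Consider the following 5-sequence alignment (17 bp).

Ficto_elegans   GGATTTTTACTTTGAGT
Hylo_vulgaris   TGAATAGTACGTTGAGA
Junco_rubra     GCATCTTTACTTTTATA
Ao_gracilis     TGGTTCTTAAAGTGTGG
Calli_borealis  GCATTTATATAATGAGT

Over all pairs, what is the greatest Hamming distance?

12

Pairwise Hamming distances:
  Ficto_elegans vs Hylo_vulgaris: 6
  Ficto_elegans vs Junco_rubra: 5
  Ficto_elegans vs Ao_gracilis: 8
  Ficto_elegans vs Calli_borealis: 5
  Hylo_vulgaris vs Junco_rubra: 9
  Hylo_vulgaris vs Ao_gracilis: 9
  Hylo_vulgaris vs Calli_borealis: 9
  Junco_rubra vs Ao_gracilis: 12
  Junco_rubra vs Calli_borealis: 8
  Ao_gracilis vs Calli_borealis: 9
The largest is 12, between Junco_rubra and Ao_gracilis.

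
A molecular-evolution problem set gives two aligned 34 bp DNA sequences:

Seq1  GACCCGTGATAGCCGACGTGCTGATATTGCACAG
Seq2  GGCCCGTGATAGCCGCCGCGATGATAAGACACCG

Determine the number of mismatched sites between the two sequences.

The sequences differ at positions 2 (A/G), 16 (A/C), 19 (T/C), 21 (C/A), 27 (T/A), 28 (T/G), 29 (G/A), 33 (A/C).
That gives 8 mismatches out of 34 aligned sites, so the Hamming distance is 8.

8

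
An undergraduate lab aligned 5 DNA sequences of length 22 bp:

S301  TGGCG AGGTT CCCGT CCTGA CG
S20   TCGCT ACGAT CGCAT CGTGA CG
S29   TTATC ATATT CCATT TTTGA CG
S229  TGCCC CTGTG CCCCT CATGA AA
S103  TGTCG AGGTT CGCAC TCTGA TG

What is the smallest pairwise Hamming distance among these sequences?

6

Pairwise Hamming distances:
  S301 vs S20: 7
  S301 vs S29: 10
  S301 vs S229: 9
  S301 vs S103: 6
  S20 vs S29: 12
  S20 vs S229: 12
  S20 vs S103: 9
  S29 vs S229: 12
  S29 vs S103: 12
  S229 vs S103: 12
The smallest is 6, between S301 and S103.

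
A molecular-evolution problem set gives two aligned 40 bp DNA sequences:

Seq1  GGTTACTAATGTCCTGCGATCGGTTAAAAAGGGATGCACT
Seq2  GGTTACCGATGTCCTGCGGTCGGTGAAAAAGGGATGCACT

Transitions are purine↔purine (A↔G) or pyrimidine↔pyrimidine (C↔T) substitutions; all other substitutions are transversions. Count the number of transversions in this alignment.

Differing sites — 7:T/C (Ti); 8:A/G (Ti); 19:A/G (Ti); 25:T/G (Tv).
Of the 4 differences, 3 transitions and 1 transversion, so the answer is 1.

1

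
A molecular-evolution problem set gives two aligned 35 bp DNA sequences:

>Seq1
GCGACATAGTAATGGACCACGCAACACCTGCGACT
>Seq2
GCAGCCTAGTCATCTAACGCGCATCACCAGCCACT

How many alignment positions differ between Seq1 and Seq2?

11

Mismatches occur at site 3 (G↔A), site 4 (A↔G), site 6 (A↔C), site 11 (A↔C), site 14 (G↔C), site 15 (G↔T), site 17 (C↔A), site 19 (A↔G), site 24 (A↔T), site 29 (T↔A), site 32 (G↔C).
That gives 11 mismatches out of 35 aligned sites, so the Hamming distance is 11.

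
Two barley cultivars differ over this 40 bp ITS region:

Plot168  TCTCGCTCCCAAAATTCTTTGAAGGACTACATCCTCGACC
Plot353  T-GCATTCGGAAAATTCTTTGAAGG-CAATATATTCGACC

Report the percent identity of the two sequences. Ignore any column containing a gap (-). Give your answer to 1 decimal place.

76.3%

Excluding the 2 gap columns leaves 38 comparable sites.
Differing sites — 3:T/G; 5:G/A; 6:C/T; 9:C/G; 10:C/G; 28:T/A; 30:C/T; 33:C/A; 34:C/T.
29 of the 38 comparable sites match, so the percent identity is 29/38 × 100 = 76.3%.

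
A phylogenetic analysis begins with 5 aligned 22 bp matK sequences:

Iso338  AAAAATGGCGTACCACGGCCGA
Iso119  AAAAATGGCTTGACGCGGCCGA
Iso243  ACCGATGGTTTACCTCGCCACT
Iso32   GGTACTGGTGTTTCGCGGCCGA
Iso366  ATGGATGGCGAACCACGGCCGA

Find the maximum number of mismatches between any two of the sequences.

13

Pairwise Hamming distances:
  Iso338 vs Iso119: 4
  Iso338 vs Iso243: 10
  Iso338 vs Iso32: 8
  Iso338 vs Iso366: 4
  Iso119 vs Iso243: 11
  Iso119 vs Iso32: 8
  Iso119 vs Iso366: 8
  Iso243 vs Iso32: 13
  Iso243 vs Iso366: 10
  Iso32 vs Iso366: 10
The largest is 13, between Iso243 and Iso32.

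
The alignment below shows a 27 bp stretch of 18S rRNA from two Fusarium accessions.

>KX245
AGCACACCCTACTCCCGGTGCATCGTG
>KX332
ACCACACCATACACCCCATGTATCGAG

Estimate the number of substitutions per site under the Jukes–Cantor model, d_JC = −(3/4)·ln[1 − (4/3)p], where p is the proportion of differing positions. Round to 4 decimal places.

Differing sites — 2:G/C; 9:C/A; 13:T/A; 17:G/C; 18:G/A; 21:C/T; 26:T/A.
p = 7/27 = 0.259259.
d = −0.75 · ln(1 − (4/3)·0.259259) = −0.75 · ln(0.654321) = −0.75 · (-0.424157) = 0.3181.

0.3181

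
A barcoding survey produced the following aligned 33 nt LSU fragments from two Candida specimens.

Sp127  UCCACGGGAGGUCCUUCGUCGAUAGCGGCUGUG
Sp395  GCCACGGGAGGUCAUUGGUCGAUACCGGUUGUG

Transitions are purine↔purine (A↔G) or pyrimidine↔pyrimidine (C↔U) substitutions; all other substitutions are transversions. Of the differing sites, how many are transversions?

The sequences differ at positions 1 (U/G, transversion), 14 (C/A, transversion), 17 (C/G, transversion), 25 (G/C, transversion), 29 (C/U, transition).
Of the 5 differences, 1 transition and 4 transversions, so the answer is 4.

4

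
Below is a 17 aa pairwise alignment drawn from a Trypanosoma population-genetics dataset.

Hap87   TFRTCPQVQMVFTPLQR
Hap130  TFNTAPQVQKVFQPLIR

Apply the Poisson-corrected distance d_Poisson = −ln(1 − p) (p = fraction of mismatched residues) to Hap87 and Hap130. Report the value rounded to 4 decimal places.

Differing sites — 3:R/N; 5:C/A; 10:M/K; 13:T/Q; 16:Q/I.
p = 5/17 = 0.294118.
d = −ln(1 − 0.294118) = −ln(0.705882) = 0.3483.

0.3483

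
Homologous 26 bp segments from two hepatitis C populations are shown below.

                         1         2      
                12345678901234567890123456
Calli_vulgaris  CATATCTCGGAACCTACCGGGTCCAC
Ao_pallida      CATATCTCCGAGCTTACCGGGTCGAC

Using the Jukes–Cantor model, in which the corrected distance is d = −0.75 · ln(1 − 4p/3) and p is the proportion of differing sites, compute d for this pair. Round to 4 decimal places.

The sequences differ at positions 9 (G/C), 12 (A/G), 14 (C/T), 24 (C/G).
p = 4/26 = 0.153846.
d = −0.75 · ln(1 − (4/3)·0.153846) = −0.75 · ln(0.794872) = −0.75 · (-0.229574) = 0.1722.

0.1722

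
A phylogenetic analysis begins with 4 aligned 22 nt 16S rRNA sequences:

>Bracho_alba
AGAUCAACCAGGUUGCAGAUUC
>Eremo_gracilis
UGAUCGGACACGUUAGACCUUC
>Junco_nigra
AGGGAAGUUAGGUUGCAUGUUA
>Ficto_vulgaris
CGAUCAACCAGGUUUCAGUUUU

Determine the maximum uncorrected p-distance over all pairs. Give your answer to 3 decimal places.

Pairwise Hamming distances:
  Bracho_alba vs Eremo_gracilis: 9
  Bracho_alba vs Junco_nigra: 9
  Bracho_alba vs Ficto_vulgaris: 4
  Eremo_gracilis vs Junco_nigra: 13
  Eremo_gracilis vs Ficto_vulgaris: 10
  Junco_nigra vs Ficto_vulgaris: 11
The largest is 13 mismatches, between Eremo_gracilis and Junco_nigra; p = 13/22 = 0.591.

0.591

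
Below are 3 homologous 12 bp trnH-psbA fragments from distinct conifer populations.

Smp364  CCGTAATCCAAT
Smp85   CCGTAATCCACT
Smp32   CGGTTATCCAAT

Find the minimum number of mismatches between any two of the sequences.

1

Pairwise Hamming distances:
  Smp364 vs Smp85: 1
  Smp364 vs Smp32: 2
  Smp85 vs Smp32: 3
The smallest is 1, between Smp364 and Smp85.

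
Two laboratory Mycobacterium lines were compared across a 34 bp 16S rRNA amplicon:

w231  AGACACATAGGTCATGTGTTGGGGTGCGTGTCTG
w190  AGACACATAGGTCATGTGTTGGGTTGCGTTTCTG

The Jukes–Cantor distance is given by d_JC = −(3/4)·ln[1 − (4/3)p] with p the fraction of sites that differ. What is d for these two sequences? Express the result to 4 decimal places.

0.0613

The sequences differ at positions 24 (G/T), 30 (G/T).
p = 2/34 = 0.058824.
d = −0.75 · ln(1 − (4/3)·0.058824) = −0.75 · ln(0.921568) = −0.75 · (-0.081679) = 0.0613.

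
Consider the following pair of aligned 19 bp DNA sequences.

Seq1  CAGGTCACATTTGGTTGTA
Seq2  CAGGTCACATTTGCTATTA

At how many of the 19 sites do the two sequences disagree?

3

Differing sites — 14:G/C; 16:T/A; 17:G/T.
That gives 3 mismatches out of 19 aligned sites, so the Hamming distance is 3.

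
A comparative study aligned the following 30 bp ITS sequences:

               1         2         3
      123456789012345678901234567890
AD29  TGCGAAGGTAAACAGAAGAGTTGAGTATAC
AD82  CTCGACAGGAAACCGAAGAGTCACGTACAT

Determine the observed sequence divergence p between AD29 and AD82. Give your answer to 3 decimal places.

Mismatches occur at site 1 (T→C), site 2 (G→T), site 6 (A→C), site 7 (G→A), site 9 (T→G), site 14 (A→C), site 22 (T→C), site 23 (G→A), site 24 (A→C), site 28 (T→C), site 30 (C→T).
There are 11 differences over 30 sites, so p = 11/30 = 0.367.

0.367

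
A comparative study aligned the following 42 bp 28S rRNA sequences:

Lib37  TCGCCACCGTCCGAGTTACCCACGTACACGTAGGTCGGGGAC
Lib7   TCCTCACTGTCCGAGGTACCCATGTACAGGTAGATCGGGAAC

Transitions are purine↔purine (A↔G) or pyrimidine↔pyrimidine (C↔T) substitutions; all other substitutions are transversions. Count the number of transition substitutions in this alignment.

The sequences differ at positions 3 (G/C, transversion), 4 (C/T, transition), 8 (C/T, transition), 16 (T/G, transversion), 23 (C/T, transition), 29 (C/G, transversion), 34 (G/A, transition), 40 (G/A, transition).
Of the 8 differences, 5 transitions and 3 transversions, so the answer is 5.

5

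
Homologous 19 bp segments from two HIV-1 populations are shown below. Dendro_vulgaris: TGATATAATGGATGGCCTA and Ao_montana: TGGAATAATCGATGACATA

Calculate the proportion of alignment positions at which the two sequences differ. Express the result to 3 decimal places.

0.263

Mismatches occur at site 3 (A↔G), site 4 (T↔A), site 10 (G↔C), site 15 (G↔A), site 17 (C↔A).
There are 5 differences over 19 sites, so p = 5/19 = 0.263.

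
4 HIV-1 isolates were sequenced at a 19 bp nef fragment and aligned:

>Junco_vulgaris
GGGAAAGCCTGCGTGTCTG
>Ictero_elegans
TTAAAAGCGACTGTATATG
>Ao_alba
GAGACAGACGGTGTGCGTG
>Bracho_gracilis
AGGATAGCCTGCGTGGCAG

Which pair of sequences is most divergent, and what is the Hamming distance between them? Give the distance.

12

Pairwise Hamming distances:
  Junco_vulgaris vs Ictero_elegans: 9
  Junco_vulgaris vs Ao_alba: 7
  Junco_vulgaris vs Bracho_gracilis: 4
  Ictero_elegans vs Ao_alba: 11
  Ictero_elegans vs Bracho_gracilis: 12
  Ao_alba vs Bracho_gracilis: 9
The largest is 12, between Ictero_elegans and Bracho_gracilis.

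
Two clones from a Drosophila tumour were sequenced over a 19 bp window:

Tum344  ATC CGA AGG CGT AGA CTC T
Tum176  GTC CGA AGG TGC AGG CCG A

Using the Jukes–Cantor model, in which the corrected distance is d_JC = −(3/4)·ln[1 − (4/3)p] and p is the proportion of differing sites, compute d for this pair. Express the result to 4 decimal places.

0.5068

The sequences differ at positions 1 (A/G), 10 (C/T), 12 (T/C), 15 (A/G), 17 (T/C), 18 (C/G), 19 (T/A).
p = 7/19 = 0.368421.
d = −0.75 · ln(1 − (4/3)·0.368421) = −0.75 · ln(0.508772) = −0.75 · (-0.675755) = 0.5068.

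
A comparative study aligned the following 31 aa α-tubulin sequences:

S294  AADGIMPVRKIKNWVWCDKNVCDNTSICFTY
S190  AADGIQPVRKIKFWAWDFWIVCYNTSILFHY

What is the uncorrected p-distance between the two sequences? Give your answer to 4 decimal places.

Differing sites — 6:M/Q; 13:N/F; 15:V/A; 17:C/D; 18:D/F; 19:K/W; 20:N/I; 23:D/Y; 28:C/L; 30:T/H.
There are 10 differences over 31 sites, so p = 10/31 = 0.3226.

0.3226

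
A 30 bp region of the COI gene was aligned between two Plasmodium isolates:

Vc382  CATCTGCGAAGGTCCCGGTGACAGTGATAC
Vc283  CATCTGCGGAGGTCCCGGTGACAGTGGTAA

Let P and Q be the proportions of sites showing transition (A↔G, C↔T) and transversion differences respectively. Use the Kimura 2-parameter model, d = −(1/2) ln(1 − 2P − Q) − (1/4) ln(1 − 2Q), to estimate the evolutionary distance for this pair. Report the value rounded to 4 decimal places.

Mismatches occur at site 9 (A→G, transition), site 27 (A→G, transition), site 30 (C→A, transversion).
Of the 3 differences, 2 transitions and 1 transversion over 30 sites: P = 2/30 = 0.066667, Q = 1/30 = 0.033333.
d = −0.5·ln(0.833333) − 0.25·ln(0.933334) = −0.5·(-0.182322) − 0.25·(-0.068992) = 0.1084.

0.1084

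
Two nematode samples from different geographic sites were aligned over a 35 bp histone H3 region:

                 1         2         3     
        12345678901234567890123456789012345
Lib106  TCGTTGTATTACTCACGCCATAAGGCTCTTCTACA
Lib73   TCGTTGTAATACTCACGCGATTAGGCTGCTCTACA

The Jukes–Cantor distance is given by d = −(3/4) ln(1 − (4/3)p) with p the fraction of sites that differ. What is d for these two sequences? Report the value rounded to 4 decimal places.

0.1585

Differing sites — 9:T/A; 19:C/G; 22:A/T; 28:C/G; 29:T/C.
p = 5/35 = 0.142857.
d = −0.75 · ln(1 − (4/3)·0.142857) = −0.75 · ln(0.809524) = −0.75 · (-0.211309) = 0.1585.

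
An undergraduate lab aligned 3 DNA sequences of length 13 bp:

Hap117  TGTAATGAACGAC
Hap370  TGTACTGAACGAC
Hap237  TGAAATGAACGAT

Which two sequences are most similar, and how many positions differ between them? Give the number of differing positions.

Pairwise Hamming distances:
  Hap117 vs Hap370: 1
  Hap117 vs Hap237: 2
  Hap370 vs Hap237: 3
The smallest is 1, between Hap117 and Hap370.

1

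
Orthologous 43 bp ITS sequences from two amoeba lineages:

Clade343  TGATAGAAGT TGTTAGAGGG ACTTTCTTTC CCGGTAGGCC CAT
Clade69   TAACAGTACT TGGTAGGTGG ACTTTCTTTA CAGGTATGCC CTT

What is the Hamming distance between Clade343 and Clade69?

11

Differing sites — 2:G/A; 4:T/C; 7:A/T; 9:G/C; 13:T/G; 17:A/G; 18:G/T; 30:C/A; 32:C/A; 37:G/T; 42:A/T.
That gives 11 mismatches out of 43 aligned sites, so the Hamming distance is 11.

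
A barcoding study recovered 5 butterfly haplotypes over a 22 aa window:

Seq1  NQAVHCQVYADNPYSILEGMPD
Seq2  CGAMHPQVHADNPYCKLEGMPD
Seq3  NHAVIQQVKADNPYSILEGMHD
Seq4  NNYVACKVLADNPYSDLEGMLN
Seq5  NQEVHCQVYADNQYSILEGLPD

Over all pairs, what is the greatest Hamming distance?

Pairwise Hamming distances:
  Seq1 vs Seq2: 7
  Seq1 vs Seq3: 5
  Seq1 vs Seq4: 8
  Seq1 vs Seq5: 3
  Seq2 vs Seq3: 9
  Seq2 vs Seq4: 12
  Seq2 vs Seq5: 10
  Seq3 vs Seq4: 9
  Seq3 vs Seq5: 8
  Seq4 vs Seq5: 10
The largest is 12, between Seq2 and Seq4.

12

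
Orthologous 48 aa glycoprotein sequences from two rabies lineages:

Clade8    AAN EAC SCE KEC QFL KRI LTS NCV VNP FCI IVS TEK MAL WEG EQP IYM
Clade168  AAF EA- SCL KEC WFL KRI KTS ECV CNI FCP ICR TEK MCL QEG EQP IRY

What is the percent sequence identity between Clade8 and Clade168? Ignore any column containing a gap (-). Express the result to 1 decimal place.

Excluding the 1 gap column leaves 47 comparable sites.
The sequences differ at positions 3 (N/F), 9 (E/L), 13 (Q/W), 19 (L/K), 22 (N/E), 25 (V/C), 27 (P/I), 30 (I/P), 32 (V/C), 33 (S/R), 38 (A/C), 40 (W/Q), 47 (Y/R), 48 (M/Y).
33 of the 47 comparable sites match, so the percent identity is 33/47 × 100 = 70.2%.

70.2%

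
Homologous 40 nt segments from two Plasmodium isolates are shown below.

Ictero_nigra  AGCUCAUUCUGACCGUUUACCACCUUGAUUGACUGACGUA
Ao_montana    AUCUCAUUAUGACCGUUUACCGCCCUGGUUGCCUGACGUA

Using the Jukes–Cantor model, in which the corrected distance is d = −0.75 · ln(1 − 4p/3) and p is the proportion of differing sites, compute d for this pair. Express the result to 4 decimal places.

0.1674

Differing sites — 2:G/U; 9:C/A; 22:A/G; 25:U/C; 28:A/G; 32:A/C.
p = 6/40 = 0.150000.
d = −0.75 · ln(1 − (4/3)·0.150000) = −0.75 · ln(0.800000) = −0.75 · (-0.223144) = 0.1674.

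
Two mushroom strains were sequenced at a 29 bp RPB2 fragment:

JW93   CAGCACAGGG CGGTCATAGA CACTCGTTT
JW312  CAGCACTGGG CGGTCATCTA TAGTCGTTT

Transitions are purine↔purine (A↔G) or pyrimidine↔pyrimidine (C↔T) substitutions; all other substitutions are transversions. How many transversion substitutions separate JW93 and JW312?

Differing sites — 7:A/T (Tv); 18:A/C (Tv); 19:G/T (Tv); 21:C/T (Ti); 23:C/G (Tv).
Of the 5 differences, 1 transition and 4 transversions, so the answer is 4.

4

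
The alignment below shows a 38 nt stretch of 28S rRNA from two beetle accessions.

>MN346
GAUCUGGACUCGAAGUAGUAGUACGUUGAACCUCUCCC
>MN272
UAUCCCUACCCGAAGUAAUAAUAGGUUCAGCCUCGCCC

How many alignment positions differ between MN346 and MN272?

Mismatches occur at site 1 (G→U), site 5 (U→C), site 6 (G→C), site 7 (G→U), site 10 (U→C), site 18 (G→A), site 21 (G→A), site 24 (C→G), site 28 (G→C), site 30 (A→G), site 35 (U→G).
That gives 11 mismatches out of 38 aligned sites, so the Hamming distance is 11.

11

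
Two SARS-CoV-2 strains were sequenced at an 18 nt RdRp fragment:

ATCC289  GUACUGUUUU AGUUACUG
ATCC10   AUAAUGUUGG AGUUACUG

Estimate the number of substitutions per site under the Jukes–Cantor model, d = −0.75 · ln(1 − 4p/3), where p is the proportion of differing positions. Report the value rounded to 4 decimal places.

Mismatches occur at site 1 (G↔A), site 4 (C↔A), site 9 (U↔G), site 10 (U↔G).
p = 4/18 = 0.222222.
d = −0.75 · ln(1 − (4/3)·0.222222) = −0.75 · ln(0.703704) = −0.75 · (-0.351397) = 0.2635.

0.2635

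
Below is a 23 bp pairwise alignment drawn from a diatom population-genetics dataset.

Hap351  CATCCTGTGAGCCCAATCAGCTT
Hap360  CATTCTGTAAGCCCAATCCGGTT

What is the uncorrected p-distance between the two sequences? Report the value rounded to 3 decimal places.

0.174

Mismatches occur at site 4 (C/T), site 9 (G/A), site 19 (A/C), site 21 (C/G).
There are 4 differences over 23 sites, so p = 4/23 = 0.174.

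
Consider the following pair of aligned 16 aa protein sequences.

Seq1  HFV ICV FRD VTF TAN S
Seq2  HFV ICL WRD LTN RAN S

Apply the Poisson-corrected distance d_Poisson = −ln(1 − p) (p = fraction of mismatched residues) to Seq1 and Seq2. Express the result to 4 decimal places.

0.3747

Differing sites — 6:V/L; 7:F/W; 10:V/L; 12:F/N; 13:T/R.
p = 5/16 = 0.312500.
d = −ln(1 − 0.312500) = −ln(0.687500) = 0.3747.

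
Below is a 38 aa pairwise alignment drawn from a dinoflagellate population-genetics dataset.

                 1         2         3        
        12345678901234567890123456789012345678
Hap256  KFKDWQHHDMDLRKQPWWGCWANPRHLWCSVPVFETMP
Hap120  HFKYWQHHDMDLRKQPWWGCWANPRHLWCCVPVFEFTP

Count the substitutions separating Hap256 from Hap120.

Differing sites — 1:K/H; 4:D/Y; 30:S/C; 36:T/F; 37:M/T.
That gives 5 mismatches out of 38 aligned sites, so the Hamming distance is 5.

5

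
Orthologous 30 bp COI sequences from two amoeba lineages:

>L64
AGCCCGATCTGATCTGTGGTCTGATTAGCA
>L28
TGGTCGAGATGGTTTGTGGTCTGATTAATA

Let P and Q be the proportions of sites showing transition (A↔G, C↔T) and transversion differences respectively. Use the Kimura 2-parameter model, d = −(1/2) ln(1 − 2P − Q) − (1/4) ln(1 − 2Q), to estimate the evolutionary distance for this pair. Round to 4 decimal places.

0.3918

Differing sites — 1:A/T (Tv); 3:C/G (Tv); 4:C/T (Ti); 8:T/G (Tv); 9:C/A (Tv); 12:A/G (Ti); 14:C/T (Ti); 28:G/A (Ti); 29:C/T (Ti).
Of the 9 differences, 5 transitions and 4 transversions over 30 sites: P = 5/30 = 0.166667, Q = 4/30 = 0.133333.
d = −0.5·ln(0.533333) − 0.25·ln(0.733334) = −0.5·(-0.628609) − 0.25·(-0.310154) = 0.3918.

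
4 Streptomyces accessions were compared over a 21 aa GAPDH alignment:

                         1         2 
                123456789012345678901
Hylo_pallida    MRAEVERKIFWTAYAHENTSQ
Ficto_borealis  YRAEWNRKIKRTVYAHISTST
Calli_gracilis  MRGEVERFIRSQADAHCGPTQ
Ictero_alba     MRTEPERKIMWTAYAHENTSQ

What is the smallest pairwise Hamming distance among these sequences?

Pairwise Hamming distances:
  Hylo_pallida vs Ficto_borealis: 9
  Hylo_pallida vs Calli_gracilis: 10
  Hylo_pallida vs Ictero_alba: 3
  Ficto_borealis vs Calli_gracilis: 15
  Ficto_borealis vs Ictero_alba: 10
  Calli_gracilis vs Ictero_alba: 11
The smallest is 3, between Hylo_pallida and Ictero_alba.

3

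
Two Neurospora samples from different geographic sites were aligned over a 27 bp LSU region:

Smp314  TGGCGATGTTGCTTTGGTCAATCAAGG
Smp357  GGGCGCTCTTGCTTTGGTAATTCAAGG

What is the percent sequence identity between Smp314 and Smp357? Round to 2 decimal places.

Differing sites — 1:T/G; 6:A/C; 8:G/C; 19:C/A; 21:A/T.
22 of the 27 sites match, so the percent identity is 22/27 × 100 = 81.48%.

81.48%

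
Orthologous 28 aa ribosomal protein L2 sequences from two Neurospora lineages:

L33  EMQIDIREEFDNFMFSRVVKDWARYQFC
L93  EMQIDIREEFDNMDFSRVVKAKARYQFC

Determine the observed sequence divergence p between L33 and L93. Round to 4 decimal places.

The sequences differ at positions 13 (F/M), 14 (M/D), 21 (D/A), 22 (W/K).
There are 4 differences over 28 sites, so p = 4/28 = 0.1429.

0.1429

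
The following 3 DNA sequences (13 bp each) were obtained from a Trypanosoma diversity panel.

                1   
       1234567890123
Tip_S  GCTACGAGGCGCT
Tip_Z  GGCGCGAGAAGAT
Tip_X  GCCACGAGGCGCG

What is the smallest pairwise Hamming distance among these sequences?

2

Pairwise Hamming distances:
  Tip_S vs Tip_Z: 6
  Tip_S vs Tip_X: 2
  Tip_Z vs Tip_X: 6
The smallest is 2, between Tip_S and Tip_X.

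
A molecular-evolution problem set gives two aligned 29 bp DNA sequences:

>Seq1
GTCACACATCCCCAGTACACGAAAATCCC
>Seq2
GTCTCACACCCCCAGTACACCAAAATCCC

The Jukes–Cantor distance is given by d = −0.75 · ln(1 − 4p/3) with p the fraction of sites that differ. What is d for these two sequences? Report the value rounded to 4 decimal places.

0.1113

Differing sites — 4:A/T; 9:T/C; 21:G/C.
p = 3/29 = 0.103448.
d = −0.75 · ln(1 − (4/3)·0.103448) = −0.75 · ln(0.862069) = −0.75 · (-0.148420) = 0.1113.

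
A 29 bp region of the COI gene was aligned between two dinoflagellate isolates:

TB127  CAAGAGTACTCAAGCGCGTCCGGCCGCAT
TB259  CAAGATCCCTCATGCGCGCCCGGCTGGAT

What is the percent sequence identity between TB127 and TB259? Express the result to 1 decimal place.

Differing sites — 6:G/T; 7:T/C; 8:A/C; 13:A/T; 19:T/C; 25:C/T; 27:C/G.
22 of the 29 sites match, so the percent identity is 22/29 × 100 = 75.9%.

75.9%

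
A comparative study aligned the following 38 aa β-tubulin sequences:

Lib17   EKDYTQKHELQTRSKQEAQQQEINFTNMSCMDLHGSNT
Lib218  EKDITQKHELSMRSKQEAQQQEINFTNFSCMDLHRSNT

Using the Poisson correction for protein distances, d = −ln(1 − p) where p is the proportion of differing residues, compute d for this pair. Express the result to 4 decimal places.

The sequences differ at positions 4 (Y/I), 11 (Q/S), 12 (T/M), 28 (M/F), 35 (G/R).
p = 5/38 = 0.131579.
d = −ln(1 − 0.131579) = −ln(0.868421) = 0.1411.

0.1411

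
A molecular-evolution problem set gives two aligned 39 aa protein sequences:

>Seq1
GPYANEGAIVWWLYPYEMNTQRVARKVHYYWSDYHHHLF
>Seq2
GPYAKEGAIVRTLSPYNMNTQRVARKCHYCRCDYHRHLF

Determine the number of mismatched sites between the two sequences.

10

Differing sites — 5:N/K; 11:W/R; 12:W/T; 14:Y/S; 17:E/N; 27:V/C; 30:Y/C; 31:W/R; 32:S/C; 36:H/R.
That gives 10 mismatches out of 39 aligned sites, so the Hamming distance is 10.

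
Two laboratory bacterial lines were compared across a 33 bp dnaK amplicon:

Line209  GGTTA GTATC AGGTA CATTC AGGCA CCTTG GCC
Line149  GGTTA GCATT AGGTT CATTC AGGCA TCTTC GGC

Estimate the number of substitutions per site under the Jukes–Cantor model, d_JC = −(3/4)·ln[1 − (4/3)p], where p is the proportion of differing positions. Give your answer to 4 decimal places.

Mismatches occur at site 7 (T→C), site 10 (C→T), site 15 (A→T), site 26 (C→T), site 30 (G→C), site 32 (C→G).
p = 6/33 = 0.181818.
d = −0.75 · ln(1 − (4/3)·0.181818) = −0.75 · ln(0.757576) = −0.75 · (-0.277631) = 0.2082.

0.2082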